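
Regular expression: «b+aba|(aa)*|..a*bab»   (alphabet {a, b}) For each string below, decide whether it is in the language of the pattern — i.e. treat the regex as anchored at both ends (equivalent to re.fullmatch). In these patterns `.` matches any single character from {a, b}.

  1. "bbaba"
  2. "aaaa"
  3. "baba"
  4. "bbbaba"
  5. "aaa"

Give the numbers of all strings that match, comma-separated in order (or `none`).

1. "bbaba" → match
2. "aaaa" → match
3. "baba" → match
4. "bbbaba" → match
5. "aaa" → no match

1, 2, 3, 4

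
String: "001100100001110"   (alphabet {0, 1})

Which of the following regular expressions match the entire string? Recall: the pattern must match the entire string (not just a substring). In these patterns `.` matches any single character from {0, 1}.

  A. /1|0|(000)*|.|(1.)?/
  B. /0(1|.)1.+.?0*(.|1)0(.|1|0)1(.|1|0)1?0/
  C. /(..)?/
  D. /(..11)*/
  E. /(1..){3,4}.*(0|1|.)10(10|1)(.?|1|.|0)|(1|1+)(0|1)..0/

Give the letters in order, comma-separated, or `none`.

A → no match
B → match
C → no match
D → no match
E → no match — must start with "1"

B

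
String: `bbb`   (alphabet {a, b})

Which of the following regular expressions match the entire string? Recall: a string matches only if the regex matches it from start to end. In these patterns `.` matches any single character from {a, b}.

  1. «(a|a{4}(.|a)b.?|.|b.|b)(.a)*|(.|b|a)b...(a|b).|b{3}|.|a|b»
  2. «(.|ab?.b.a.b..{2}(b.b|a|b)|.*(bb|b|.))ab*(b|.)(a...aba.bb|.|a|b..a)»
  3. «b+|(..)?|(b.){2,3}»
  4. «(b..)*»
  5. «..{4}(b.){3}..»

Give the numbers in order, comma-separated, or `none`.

1 → match
2 → no match
3 → match
4 → match
5 → no match

1, 3, 4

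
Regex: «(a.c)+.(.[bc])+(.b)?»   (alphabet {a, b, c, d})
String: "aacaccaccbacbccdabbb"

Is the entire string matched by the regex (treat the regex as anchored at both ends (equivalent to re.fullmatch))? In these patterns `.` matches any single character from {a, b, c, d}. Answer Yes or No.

No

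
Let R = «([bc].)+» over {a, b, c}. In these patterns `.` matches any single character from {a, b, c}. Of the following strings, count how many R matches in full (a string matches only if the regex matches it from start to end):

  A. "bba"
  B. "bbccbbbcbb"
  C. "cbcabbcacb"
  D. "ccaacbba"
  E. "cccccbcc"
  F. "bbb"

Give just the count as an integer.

3

A → no match
B → match
C → match
D → no match
E → match
F → no match
Total matched: 3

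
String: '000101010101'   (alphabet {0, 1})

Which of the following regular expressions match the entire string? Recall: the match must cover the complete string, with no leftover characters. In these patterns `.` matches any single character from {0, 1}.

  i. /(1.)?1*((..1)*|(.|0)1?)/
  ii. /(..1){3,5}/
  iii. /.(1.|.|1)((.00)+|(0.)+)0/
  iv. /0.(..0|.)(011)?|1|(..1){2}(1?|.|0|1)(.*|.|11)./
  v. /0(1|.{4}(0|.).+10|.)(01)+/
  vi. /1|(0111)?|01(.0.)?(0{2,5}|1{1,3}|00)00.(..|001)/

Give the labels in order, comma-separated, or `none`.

i → no match
ii → no match
iii → no match — must end with '0'
iv → no match
v → match
vi → no match

v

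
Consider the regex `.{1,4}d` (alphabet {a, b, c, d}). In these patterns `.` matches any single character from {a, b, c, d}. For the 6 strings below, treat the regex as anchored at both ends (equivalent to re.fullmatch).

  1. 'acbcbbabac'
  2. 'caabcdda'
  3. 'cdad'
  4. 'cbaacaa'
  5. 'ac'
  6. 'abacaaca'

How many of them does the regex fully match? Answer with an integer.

1

1. 'acbcbbabac' → no match — must end with 'd'
2. 'caabcdda' → no match — must end with 'd'
3. 'cdad' → match
4. 'cbaacaa' → no match — must end with 'd'
5. 'ac' → no match — must end with 'd'
6. 'abacaaca' → no match — must end with 'd'
Total matched: 1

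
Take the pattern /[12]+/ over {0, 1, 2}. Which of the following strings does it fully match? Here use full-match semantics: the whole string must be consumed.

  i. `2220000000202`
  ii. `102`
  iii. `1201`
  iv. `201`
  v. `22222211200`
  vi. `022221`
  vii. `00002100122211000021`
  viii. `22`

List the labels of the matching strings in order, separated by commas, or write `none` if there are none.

i → no match
ii → no match
iii → no match
iv → no match
v → no match
vi → no match
vii → no match
viii → match

viii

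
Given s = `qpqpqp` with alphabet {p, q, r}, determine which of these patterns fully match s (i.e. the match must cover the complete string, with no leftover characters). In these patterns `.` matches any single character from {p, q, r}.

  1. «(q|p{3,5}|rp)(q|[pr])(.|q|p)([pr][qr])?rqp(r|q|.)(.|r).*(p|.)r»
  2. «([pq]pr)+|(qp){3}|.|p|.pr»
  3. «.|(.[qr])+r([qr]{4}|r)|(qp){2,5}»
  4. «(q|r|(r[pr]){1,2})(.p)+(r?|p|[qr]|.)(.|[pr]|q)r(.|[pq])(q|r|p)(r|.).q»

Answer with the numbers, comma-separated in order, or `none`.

2, 3

1 → no match — must end with `r`
2 → match
3 → match
4 → no match — must end with `q`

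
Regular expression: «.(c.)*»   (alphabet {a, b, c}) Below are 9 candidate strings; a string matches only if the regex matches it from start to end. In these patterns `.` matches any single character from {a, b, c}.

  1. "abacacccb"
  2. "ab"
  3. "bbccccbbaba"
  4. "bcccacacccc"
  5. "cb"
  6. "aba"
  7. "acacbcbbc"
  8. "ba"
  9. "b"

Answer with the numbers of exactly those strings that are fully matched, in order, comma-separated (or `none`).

1. "abacacccb" → no match
2. "ab" → no match
3. "bbccccbbaba" → no match
4. "bcccacacccc" → match
5. "cb" → no match
6. "aba" → no match
7. "acacbcbbc" → no match
8. "ba" → no match
9. "b" → match

4, 9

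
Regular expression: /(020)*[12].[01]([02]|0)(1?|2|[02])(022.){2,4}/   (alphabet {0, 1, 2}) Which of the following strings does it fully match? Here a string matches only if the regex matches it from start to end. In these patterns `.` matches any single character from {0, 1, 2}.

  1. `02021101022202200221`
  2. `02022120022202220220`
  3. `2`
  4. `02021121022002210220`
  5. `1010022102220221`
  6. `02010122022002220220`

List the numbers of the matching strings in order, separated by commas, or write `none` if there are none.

1 → match
2 → match
3 → no match
4 → match
5 → match
6 → match

1, 2, 4, 5, 6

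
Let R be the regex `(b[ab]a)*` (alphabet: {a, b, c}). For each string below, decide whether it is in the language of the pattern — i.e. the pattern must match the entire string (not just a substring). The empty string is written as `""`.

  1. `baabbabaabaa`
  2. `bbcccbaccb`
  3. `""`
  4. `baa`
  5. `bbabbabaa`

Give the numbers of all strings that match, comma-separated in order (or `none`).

1 → match
2 → no match
3 → match
4 → match
5 → match

1, 3, 4, 5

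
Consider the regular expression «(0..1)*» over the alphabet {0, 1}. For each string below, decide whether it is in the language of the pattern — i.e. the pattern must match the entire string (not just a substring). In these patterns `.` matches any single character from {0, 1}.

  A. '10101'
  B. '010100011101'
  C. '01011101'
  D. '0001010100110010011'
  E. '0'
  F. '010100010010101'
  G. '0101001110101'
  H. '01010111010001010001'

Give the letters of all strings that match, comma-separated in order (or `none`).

A → no match
B → no match
C → no match
D → no match
E → no match
F → no match
G → no match
H → no match

none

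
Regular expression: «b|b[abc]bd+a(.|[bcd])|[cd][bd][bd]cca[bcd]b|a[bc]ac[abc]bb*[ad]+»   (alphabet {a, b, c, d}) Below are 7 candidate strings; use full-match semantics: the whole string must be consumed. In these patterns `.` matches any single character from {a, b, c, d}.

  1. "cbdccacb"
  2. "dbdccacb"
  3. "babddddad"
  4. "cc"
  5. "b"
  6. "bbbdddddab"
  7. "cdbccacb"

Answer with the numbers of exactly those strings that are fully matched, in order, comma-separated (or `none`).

1. "cbdccacb" → match
2. "dbdccacb" → match
3. "babddddad" → match
4. "cc" → no match
5. "b" → match
6. "bbbdddddab" → match
7. "cdbccacb" → match

1, 2, 3, 5, 6, 7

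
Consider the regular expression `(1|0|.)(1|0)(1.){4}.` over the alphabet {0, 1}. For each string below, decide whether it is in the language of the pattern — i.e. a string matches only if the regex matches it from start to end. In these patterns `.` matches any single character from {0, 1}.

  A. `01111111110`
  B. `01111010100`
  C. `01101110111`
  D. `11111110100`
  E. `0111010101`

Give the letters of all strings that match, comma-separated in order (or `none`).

A, B, C, D

A → match
B → match
C → match
D → match
E → no match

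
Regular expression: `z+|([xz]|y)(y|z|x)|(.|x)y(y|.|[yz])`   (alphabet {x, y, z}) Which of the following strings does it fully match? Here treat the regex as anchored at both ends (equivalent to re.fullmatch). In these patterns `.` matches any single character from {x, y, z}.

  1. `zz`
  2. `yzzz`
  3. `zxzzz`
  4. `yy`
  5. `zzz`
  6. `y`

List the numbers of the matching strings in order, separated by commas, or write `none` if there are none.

1, 4, 5

1. `zz` → match
2. `yzzz` → no match
3. `zxzzz` → no match
4. `yy` → match
5. `zzz` → match
6. `y` → no match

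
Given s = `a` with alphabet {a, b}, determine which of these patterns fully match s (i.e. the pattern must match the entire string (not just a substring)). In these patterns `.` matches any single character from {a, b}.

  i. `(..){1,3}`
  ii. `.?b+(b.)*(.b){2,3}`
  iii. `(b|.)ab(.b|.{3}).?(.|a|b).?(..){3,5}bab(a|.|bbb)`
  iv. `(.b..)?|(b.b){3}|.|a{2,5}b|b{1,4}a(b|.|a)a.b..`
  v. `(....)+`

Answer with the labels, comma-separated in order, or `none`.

i → no match
ii → no match — must end with `b`
iii → no match
iv → match
v → no match

iv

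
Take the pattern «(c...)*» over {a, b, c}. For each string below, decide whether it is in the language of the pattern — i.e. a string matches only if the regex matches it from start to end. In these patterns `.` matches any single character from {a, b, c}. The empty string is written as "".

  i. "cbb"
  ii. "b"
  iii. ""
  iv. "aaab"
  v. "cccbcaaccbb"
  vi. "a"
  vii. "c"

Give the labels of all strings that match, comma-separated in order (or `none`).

i → no match
ii → no match
iii → match
iv → no match
v → no match
vi → no match
vii → no match

iii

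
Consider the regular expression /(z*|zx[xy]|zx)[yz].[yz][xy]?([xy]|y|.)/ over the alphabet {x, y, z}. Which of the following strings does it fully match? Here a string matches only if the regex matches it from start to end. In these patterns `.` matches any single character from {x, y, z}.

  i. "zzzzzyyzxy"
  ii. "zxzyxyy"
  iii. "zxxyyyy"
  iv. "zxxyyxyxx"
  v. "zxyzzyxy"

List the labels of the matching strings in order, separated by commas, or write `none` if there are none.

i → match
ii → no match
iii → match
iv → no match
v → match

i, iii, v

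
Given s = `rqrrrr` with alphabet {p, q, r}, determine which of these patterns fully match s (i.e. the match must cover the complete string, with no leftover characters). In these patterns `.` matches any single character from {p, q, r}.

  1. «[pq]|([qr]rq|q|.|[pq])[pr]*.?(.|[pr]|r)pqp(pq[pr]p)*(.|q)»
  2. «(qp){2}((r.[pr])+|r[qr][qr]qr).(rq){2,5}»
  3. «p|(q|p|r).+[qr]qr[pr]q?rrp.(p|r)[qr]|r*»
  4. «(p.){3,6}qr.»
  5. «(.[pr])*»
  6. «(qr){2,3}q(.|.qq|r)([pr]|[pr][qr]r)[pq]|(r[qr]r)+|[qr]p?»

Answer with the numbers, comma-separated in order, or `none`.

1 → no match
2 → no match — must start with `qp`
3 → no match
4 → no match — must start with `p`
5 → no match
6 → match

6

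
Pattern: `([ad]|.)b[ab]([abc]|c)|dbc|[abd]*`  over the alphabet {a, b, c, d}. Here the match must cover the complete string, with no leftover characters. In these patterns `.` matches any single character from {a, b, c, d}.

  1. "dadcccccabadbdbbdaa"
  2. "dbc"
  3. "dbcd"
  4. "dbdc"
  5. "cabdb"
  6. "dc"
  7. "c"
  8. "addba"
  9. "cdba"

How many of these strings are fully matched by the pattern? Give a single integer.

2

1 → no match
2. "dbc" → match
3. "dbcd" → no match
4. "dbdc" → no match
5. "cabdb" → no match
6. "dc" → no match
7. "c" → no match
8. "addba" → match
9. "cdba" → no match
Total matched: 2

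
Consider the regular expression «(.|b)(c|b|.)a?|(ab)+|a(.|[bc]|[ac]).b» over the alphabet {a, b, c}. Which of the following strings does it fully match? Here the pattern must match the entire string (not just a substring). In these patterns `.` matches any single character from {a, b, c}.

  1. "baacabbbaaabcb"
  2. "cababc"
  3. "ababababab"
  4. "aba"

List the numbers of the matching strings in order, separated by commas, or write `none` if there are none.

1 → no match
2 → no match
3 → match
4 → match

3, 4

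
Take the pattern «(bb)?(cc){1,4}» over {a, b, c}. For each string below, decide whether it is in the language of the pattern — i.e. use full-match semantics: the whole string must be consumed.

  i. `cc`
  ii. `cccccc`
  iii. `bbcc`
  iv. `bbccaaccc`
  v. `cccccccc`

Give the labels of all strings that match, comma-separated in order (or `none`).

i → match
ii → match
iii → match
iv → no match
v → match

i, ii, iii, v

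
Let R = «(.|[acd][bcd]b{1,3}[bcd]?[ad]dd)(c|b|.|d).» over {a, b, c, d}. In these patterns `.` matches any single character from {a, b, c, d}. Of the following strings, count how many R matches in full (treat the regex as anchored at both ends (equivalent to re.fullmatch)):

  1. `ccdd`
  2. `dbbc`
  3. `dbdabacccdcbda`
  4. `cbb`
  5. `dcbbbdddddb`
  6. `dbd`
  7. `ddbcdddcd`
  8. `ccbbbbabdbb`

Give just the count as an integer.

1. `ccdd` → no match
2. `dbbc` → no match
3 → no match
4. `cbb` → match
5. `dcbbbdddddb` → match
6. `dbd` → match
7. `ddbcdddcd` → match
8. `ccbbbbabdbb` → no match
Total matched: 4

4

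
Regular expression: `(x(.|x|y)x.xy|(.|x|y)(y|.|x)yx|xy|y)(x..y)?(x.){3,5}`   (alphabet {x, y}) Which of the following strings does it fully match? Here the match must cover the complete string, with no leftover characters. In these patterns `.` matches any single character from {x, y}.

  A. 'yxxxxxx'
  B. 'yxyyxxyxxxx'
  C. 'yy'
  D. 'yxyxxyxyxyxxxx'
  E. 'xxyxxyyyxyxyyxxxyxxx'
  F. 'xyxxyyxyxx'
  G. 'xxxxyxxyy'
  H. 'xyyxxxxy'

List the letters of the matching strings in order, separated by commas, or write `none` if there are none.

A. 'yxxxxxx' → match
B. 'yxyyxxyxxxx' → no match
C. 'yy' → no match
D → match
E → no match
F. 'xyxxyyxyxx' → no match
G. 'xxxxyxxyy' → no match
H. 'xyyxxxxy' → no match

A, D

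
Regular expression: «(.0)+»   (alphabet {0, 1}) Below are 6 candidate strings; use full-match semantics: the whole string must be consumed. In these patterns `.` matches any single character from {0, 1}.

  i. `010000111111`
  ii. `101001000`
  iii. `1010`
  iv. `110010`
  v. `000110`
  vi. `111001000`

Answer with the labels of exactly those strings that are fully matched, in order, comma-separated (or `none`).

i. `010000111111` → no match — must end with `0`
ii. `101001000` → no match
iii. `1010` → match
iv. `110010` → no match
v. `000110` → no match
vi. `111001000` → no match

iii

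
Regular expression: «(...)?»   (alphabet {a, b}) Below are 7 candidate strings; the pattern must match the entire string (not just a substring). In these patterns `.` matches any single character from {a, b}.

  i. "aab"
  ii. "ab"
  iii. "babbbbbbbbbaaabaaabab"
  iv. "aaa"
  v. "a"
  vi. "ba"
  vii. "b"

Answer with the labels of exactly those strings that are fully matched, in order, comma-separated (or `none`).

i, iv

i → match
ii → no match
iii → no match
iv → match
v → no match
vi → no match
vii → no match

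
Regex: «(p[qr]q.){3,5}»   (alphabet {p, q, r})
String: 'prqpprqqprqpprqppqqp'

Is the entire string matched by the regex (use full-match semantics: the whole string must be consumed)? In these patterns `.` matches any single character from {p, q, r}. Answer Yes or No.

Yes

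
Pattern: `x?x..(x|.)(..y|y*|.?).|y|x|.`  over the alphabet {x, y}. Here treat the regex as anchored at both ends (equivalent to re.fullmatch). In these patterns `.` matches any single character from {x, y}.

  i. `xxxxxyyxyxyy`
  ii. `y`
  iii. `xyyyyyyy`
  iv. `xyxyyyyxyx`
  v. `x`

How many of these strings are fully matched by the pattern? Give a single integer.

i → no match
ii → match
iii → match
iv → no match
v → match
Total matched: 3

3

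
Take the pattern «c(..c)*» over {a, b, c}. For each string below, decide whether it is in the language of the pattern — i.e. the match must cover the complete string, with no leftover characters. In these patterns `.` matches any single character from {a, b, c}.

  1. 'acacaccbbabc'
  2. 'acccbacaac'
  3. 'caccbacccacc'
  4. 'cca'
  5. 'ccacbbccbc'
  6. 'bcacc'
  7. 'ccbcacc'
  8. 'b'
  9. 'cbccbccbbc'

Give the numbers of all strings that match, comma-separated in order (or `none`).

1 → no match — must start with 'c'
2 → no match — must start with 'c'
3 → no match
4 → no match
5 → match
6 → no match — must start with 'c'
7 → match
8 → no match — must start with 'c'
9 → match

5, 7, 9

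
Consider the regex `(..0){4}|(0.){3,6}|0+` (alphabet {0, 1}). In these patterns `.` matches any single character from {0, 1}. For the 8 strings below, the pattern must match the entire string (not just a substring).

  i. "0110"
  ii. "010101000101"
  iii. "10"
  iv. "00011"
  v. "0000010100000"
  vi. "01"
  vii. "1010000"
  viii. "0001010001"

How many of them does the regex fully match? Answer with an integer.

2

i → no match
ii → match
iii → no match
iv → no match
v → no match
vi → no match
vii → no match
viii → match
Total matched: 2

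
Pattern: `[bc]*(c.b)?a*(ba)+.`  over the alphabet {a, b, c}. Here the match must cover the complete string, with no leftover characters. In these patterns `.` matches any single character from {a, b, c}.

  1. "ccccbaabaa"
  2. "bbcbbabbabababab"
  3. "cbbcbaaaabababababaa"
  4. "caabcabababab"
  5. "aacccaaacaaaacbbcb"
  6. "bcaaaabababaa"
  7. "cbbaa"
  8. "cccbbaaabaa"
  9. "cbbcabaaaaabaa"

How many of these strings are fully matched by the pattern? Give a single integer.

6

1 → match
2 → no match
3 → match
4 → no match
5 → no match
6 → match
7 → match
8 → match
9 → match
Total matched: 6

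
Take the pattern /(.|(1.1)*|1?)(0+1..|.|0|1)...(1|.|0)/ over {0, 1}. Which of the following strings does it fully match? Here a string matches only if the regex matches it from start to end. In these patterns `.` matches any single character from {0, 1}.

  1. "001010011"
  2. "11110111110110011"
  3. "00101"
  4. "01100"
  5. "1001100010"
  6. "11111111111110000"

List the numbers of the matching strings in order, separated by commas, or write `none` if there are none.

1, 2, 3, 4, 5, 6

1. "001010011" → match
2 → match
3. "00101" → match
4. "01100" → match
5. "1001100010" → match
6 → match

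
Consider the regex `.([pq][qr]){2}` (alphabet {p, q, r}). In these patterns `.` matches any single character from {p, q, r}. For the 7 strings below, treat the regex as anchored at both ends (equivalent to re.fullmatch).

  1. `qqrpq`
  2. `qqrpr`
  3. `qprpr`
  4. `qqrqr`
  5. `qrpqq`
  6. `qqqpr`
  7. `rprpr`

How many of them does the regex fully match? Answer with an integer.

6

1 → match
2 → match
3 → match
4 → match
5 → no match
6 → match
7 → match
Total matched: 6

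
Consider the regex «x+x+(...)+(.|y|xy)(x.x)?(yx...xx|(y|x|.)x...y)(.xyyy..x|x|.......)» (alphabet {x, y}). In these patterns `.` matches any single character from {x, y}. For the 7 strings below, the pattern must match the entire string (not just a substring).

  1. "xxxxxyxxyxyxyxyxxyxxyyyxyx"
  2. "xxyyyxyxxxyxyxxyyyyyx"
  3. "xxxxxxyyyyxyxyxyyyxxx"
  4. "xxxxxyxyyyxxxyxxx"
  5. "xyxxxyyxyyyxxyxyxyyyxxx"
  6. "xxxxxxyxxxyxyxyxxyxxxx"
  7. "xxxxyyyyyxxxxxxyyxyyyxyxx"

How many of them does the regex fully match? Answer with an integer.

1 → match
2 → match
3 → match
4 → match
5 → no match
6 → match
7 → no match
Total matched: 5

5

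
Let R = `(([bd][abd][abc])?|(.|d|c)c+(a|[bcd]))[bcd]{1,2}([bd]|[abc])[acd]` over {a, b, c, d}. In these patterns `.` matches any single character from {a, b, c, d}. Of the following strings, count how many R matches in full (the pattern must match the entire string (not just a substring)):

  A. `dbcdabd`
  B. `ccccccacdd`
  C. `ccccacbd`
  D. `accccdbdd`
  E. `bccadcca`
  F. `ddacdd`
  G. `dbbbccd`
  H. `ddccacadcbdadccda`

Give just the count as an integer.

A → no match
B → match
C → match
D → match
E → match
F → match
G → match
H → no match
Total matched: 6

6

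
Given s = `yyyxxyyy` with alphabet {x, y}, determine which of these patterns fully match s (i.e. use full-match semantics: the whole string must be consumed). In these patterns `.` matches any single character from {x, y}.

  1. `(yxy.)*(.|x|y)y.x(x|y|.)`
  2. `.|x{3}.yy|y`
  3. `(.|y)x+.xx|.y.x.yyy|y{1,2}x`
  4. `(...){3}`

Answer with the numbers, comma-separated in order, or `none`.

3

1 → no match
2 → no match
3 → match
4 → no match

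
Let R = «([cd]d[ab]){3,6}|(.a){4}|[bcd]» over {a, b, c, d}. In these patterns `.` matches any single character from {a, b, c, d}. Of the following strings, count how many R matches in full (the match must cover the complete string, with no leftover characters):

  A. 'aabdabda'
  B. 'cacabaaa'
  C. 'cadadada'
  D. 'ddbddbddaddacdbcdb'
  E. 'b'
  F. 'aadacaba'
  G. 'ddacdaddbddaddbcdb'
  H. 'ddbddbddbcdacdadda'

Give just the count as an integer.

7

A. 'aabdabda' → no match
B. 'cacabaaa' → match
C. 'cadadada' → match
D → match
E. 'b' → match
F. 'aadacaba' → match
G → match
H → match
Total matched: 7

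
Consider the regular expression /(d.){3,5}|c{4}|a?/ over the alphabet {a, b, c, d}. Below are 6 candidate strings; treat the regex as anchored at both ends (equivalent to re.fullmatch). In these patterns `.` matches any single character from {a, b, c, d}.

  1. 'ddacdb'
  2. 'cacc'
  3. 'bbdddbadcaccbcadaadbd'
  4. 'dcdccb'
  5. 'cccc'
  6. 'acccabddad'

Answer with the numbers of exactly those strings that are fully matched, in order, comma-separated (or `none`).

1. 'ddacdb' → no match
2. 'cacc' → no match
3 → no match
4. 'dcdccb' → no match
5. 'cccc' → match
6. 'acccabddad' → no match

5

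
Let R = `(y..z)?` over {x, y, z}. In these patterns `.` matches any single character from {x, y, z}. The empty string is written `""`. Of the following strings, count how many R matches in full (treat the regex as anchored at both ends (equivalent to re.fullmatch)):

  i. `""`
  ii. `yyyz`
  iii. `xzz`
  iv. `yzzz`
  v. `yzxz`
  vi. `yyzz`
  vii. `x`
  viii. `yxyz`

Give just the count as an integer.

i → match
ii → match
iii → no match
iv → match
v → match
vi → match
vii → no match
viii → match
Total matched: 6

6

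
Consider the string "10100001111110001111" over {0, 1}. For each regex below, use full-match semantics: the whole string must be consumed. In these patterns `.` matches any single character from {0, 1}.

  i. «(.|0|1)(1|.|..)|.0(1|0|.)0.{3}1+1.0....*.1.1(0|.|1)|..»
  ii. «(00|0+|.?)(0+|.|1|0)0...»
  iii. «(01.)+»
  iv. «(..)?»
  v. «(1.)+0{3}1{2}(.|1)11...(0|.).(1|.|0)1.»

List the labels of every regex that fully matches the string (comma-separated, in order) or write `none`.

i → no match
ii → no match
iii → no match — must start with "01"
iv → no match
v → match

v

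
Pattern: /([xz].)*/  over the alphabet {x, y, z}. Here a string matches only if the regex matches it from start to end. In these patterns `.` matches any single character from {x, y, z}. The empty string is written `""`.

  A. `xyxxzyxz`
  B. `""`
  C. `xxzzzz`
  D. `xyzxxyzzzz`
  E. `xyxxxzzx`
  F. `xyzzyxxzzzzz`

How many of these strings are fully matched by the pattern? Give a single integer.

A → match
B → match
C → match
D → match
E → match
F → no match
Total matched: 5

5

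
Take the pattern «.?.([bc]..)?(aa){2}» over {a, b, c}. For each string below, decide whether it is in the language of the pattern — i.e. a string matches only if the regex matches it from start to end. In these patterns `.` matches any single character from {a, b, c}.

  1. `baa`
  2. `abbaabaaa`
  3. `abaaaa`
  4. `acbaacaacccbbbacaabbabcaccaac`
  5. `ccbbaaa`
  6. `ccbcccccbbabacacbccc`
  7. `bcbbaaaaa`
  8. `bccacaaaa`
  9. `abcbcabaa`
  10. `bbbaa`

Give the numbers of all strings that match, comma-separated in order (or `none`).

3, 7, 8

1 → no match
2 → no match
3 → match
4 → no match — must end with `aa`
5 → no match
6 → no match — must end with `aa`
7 → match
8 → match
9 → no match
10 → no match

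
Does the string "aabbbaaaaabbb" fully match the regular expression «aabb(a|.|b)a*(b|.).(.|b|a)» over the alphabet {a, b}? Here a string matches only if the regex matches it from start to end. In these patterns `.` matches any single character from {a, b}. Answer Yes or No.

Yes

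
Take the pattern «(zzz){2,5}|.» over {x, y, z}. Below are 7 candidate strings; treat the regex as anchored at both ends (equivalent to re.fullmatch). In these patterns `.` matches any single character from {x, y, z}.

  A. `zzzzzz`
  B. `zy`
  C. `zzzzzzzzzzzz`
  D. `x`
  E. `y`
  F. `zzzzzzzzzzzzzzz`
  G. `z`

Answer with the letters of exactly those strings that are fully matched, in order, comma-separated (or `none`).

A → match
B → no match
C → match
D → match
E → match
F → match
G → match

A, C, D, E, F, G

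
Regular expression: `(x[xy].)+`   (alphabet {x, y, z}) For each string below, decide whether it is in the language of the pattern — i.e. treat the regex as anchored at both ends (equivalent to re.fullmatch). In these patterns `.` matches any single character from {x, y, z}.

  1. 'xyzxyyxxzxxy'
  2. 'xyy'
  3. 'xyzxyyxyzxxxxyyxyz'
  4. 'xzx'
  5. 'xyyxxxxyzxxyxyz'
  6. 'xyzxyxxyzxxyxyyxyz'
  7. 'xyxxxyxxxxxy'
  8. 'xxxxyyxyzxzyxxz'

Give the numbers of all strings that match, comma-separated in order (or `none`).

1. 'xyzxyyxxzxxy' → match
2. 'xyy' → match
3 → match
4. 'xzx' → no match
5 → match
6 → match
7. 'xyxxxyxxxxxy' → match
8 → no match

1, 2, 3, 5, 6, 7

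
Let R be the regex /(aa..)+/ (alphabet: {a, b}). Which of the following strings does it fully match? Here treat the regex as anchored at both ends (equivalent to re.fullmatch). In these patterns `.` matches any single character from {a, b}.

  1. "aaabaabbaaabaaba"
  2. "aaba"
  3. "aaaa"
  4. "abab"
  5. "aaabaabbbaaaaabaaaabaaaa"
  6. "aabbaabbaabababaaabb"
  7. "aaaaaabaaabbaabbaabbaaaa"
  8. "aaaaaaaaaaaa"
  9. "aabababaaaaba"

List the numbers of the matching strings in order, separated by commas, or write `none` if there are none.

1, 2, 3, 7, 8

1 → match
2 → match
3 → match
4 → no match — must start with "aa"
5 → no match
6 → no match
7 → match
8 → match
9 → no match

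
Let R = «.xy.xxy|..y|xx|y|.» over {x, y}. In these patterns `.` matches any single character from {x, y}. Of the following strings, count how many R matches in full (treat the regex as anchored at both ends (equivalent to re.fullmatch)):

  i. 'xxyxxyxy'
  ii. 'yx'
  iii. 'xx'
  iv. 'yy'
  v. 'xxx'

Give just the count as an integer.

1

i → no match
ii → no match
iii → match
iv → no match
v → no match
Total matched: 1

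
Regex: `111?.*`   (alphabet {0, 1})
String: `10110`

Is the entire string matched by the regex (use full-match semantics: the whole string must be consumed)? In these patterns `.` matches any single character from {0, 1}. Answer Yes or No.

No

Every match must start with `11`, but `10110` does not.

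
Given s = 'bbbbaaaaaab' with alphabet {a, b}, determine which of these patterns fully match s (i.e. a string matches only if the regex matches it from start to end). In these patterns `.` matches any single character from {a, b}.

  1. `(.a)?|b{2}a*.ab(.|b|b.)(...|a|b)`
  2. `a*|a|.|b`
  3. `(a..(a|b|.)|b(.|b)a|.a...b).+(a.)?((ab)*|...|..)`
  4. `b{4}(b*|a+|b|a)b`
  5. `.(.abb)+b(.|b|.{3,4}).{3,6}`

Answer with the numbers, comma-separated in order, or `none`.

4

1 → no match
2 → no match
3 → no match
4 → match
5 → no match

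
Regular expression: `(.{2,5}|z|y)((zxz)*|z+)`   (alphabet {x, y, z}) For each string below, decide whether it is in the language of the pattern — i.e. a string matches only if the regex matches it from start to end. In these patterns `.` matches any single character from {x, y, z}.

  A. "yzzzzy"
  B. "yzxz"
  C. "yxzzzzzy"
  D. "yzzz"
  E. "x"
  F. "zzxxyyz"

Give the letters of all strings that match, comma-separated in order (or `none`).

B, D

A. "yzzzzy" → no match
B. "yzxz" → match
C. "yxzzzzzy" → no match
D. "yzzz" → match
E. "x" → no match
F. "zzxxyyz" → no match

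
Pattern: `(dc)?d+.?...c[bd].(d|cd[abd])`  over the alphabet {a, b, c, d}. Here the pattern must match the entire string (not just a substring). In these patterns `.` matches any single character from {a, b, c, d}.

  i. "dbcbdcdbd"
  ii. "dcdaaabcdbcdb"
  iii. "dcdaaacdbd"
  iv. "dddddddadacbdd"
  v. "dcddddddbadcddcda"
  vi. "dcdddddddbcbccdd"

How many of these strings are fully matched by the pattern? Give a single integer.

i → match
ii → match
iii → match
iv → match
v → match
vi → match
Total matched: 6

6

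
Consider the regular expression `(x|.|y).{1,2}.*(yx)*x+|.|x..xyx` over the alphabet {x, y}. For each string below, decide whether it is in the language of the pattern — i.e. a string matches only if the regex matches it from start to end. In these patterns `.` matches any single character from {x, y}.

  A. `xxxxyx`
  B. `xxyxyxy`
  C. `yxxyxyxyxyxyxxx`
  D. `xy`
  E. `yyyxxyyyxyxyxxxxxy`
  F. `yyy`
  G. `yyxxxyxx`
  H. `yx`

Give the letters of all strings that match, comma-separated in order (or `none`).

A, C, G

A → match
B → no match
C → match
D → no match
E → no match
F → no match
G → match
H → no match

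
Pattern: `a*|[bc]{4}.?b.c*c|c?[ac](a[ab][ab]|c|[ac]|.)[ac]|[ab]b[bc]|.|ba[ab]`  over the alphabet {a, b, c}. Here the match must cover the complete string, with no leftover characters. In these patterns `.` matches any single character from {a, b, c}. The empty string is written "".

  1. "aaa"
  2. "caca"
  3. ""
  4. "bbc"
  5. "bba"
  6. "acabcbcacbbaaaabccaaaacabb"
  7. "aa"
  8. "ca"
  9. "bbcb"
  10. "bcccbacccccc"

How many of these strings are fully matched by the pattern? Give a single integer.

6

1 → match
2 → match
3 → match
4 → match
5 → no match
6 → no match
7 → match
8 → no match
9 → no match
10 → match
Total matched: 6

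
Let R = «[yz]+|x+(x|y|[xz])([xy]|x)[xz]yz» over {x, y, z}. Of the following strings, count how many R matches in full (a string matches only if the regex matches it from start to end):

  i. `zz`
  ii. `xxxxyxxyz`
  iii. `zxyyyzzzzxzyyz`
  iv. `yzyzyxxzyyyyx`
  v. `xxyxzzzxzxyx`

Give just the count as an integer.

2

i. `zz` → match
ii. `xxxxyxxyz` → match
iii → no match
iv → no match
v. `xxyxzzzxzxyx` → no match
Total matched: 2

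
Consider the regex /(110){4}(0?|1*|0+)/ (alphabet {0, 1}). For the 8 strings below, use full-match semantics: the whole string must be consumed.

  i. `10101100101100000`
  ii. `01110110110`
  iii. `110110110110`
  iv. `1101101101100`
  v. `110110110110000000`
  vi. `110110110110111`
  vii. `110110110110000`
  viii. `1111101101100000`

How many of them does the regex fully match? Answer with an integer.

5

i → no match — must start with `110`
ii → no match — must start with `110`
iii → match
iv → match
v → match
vi → match
vii → match
viii → no match — must start with `110`
Total matched: 5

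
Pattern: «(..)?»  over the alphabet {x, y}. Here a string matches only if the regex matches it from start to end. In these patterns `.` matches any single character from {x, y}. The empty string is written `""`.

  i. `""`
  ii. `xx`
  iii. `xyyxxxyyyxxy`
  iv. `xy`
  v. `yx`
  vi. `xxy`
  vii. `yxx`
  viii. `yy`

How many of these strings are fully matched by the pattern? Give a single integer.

5

i → match
ii → match
iii → no match
iv → match
v → match
vi → no match
vii → no match
viii → match
Total matched: 5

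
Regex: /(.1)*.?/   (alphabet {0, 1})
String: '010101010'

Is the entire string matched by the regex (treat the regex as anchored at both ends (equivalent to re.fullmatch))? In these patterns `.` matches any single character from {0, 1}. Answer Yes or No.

Yes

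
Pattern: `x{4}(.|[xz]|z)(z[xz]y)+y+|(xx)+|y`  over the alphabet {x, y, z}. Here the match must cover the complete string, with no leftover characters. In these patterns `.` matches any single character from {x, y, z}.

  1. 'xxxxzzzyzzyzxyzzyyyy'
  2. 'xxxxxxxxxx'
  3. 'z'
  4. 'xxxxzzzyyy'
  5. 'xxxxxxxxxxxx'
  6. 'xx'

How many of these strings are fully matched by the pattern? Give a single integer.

5

1 → match
2 → match
3 → no match
4 → match
5 → match
6 → match
Total matched: 5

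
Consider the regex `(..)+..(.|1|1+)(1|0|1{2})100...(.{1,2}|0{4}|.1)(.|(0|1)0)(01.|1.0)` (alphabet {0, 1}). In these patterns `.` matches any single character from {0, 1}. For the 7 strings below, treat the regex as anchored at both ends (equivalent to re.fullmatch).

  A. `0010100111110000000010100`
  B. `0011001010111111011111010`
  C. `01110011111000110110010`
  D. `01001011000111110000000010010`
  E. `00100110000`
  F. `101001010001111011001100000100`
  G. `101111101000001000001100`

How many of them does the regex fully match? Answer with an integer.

A → no match
B → no match
C → match
D → no match
E → no match
F → no match
G → no match
Total matched: 1

1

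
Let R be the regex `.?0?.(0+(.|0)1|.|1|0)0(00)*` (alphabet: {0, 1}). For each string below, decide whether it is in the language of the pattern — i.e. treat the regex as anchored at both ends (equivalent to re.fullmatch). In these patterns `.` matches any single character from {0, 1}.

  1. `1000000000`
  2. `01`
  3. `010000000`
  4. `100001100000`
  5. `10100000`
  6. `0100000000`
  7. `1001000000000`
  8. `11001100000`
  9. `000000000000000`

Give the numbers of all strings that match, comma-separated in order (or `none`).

1 → match
2 → no match
3 → match
4 → match
5 → match
6 → match
7 → match
8 → match
9 → match

1, 3, 4, 5, 6, 7, 8, 9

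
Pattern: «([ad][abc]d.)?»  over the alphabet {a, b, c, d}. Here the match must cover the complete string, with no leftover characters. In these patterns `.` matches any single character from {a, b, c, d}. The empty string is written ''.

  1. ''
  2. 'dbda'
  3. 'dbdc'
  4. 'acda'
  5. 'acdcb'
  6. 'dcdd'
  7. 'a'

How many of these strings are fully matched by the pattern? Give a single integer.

5

1 → match
2 → match
3 → match
4 → match
5 → no match
6 → match
7 → no match
Total matched: 5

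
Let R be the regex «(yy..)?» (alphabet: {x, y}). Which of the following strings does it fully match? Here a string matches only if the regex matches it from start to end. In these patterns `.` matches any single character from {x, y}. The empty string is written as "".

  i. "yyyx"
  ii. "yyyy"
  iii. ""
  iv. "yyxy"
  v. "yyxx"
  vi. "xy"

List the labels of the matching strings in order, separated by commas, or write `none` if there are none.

i, ii, iii, iv, v

i → match
ii → match
iii → match
iv → match
v → match
vi → no match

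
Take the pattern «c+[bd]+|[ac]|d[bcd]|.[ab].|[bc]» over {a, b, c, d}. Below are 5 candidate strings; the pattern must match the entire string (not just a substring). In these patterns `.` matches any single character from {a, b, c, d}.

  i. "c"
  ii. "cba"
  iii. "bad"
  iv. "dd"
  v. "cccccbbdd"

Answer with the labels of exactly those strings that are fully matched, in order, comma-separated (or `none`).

i, ii, iii, iv, v

i → match
ii → match
iii → match
iv → match
v → match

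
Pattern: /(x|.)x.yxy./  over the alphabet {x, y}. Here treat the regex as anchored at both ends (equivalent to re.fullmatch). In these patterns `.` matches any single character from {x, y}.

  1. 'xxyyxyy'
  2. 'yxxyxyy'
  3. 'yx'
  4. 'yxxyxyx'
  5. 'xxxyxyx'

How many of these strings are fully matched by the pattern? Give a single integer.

1 → match
2 → match
3 → no match
4 → match
5 → match
Total matched: 4

4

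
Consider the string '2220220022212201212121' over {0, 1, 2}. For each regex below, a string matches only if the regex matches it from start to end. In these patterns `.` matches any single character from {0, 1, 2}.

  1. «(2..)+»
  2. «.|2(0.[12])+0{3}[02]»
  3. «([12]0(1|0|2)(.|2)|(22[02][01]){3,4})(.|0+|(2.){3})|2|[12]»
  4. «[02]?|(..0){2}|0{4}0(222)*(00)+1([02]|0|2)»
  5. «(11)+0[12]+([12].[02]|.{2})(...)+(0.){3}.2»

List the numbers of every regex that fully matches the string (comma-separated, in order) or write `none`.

1 → no match
2 → no match
3 → match
4 → no match
5 → no match — must start with '11'

3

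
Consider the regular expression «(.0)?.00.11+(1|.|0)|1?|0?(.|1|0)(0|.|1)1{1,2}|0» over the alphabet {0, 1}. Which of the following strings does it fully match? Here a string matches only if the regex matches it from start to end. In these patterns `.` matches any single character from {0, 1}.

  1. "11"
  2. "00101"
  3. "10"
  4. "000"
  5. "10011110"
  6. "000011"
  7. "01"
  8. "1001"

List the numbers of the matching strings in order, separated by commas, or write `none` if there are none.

5

1. "11" → no match
2. "00101" → no match
3. "10" → no match
4. "000" → no match
5. "10011110" → match
6. "000011" → no match
7. "01" → no match
8. "1001" → no match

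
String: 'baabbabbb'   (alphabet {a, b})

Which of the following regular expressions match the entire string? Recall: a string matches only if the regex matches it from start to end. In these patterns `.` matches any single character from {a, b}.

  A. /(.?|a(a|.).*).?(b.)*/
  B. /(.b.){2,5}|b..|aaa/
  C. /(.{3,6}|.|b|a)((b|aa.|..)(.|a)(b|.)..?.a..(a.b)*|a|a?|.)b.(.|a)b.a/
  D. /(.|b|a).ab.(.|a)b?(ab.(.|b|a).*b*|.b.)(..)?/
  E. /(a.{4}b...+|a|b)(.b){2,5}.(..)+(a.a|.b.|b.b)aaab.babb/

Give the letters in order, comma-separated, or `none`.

D

A → no match
B → no match
C → no match — must end with 'a'
D → match
E → no match — must end with 'babb'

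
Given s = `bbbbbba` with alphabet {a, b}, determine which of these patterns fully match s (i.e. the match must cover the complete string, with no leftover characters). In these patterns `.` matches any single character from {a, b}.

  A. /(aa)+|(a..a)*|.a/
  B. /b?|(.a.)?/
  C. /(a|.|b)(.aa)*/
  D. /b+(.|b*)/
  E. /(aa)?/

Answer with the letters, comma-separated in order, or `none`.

D

A → no match
B → no match
C → no match
D → match
E → no match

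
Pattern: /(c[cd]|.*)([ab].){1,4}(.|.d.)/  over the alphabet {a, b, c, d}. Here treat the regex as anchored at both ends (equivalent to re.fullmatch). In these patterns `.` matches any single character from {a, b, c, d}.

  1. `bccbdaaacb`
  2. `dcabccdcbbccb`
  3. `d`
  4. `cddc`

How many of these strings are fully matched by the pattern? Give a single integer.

1 → match
2 → no match
3 → no match
4 → no match
Total matched: 1

1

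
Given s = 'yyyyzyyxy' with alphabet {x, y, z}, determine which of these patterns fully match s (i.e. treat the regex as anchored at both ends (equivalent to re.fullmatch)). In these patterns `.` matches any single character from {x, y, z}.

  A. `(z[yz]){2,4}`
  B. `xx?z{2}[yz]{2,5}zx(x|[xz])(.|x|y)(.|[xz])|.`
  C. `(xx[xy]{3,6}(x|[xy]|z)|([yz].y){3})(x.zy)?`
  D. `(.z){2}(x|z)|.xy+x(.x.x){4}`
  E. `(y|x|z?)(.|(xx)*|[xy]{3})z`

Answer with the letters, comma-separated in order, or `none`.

A → no match — must start with 'z'
B → no match
C → match
D → no match
E → no match — must end with 'z'

C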